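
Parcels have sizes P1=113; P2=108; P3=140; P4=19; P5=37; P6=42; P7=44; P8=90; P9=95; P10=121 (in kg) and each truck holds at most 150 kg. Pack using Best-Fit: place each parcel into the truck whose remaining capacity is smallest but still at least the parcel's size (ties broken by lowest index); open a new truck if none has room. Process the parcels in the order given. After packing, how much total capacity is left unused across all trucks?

241

Put P1 (113 kg) in truck 1; 37 kg remain.
Put P2 (108 kg) in truck 2; 42 kg remain.
Put P3 (140 kg) in truck 3; 10 kg remain.
Put P4 (19 kg) in truck 1; 18 kg remain.
Put P5 (37 kg) in truck 2; 5 kg remain.
Put P6 (42 kg) in truck 4; 108 kg remain.
Put P7 (44 kg) in truck 4; 64 kg remain.
Put P8 (90 kg) in truck 5; 60 kg remain.
Put P9 (95 kg) in truck 6; 55 kg remain.
Put P10 (121 kg) in truck 7; 29 kg remain.
7 trucks × 150 kg = 1050 kg; used 809 kg; unused 241 kg.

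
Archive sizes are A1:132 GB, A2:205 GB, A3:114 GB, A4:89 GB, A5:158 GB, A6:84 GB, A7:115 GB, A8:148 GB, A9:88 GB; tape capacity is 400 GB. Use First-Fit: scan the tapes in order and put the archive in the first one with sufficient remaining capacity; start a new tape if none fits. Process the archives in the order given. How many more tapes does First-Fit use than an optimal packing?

1

First-Fit: [132,205] [114,89,158] [84,115,148] [88] → 4 tapes.
Total size 1133 GB; any packing needs at least ⌈1133/400⌉ = 3 tapes.
An optimal packing achieves that bound: [205,158] [148,132,115] [114,89,88,84] → 3 tapes.
Excess: 4 − 3 = 1.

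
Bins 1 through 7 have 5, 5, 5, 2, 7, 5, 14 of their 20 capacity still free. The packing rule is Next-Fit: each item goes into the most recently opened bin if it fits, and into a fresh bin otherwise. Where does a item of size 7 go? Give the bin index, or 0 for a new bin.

7

Next-Fit only looks at bin 7, which has 14 free.
7 fits there.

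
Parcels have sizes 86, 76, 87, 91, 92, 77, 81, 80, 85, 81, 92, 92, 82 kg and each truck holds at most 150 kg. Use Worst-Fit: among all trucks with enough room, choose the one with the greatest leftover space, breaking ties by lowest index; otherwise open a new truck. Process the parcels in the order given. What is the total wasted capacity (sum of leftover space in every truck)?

truck 1: place 86 kg, 64 kg left
truck 2: place 76 kg, 74 kg left
truck 3: place 87 kg, 63 kg left
truck 4: place 91 kg, 59 kg left
truck 5: place 92 kg, 58 kg left
truck 6: place 77 kg, 73 kg left
truck 7: place 81 kg, 69 kg left
truck 8: place 80 kg, 70 kg left
truck 9: place 85 kg, 65 kg left
truck 10: place 81 kg, 69 kg left
truck 11: place 92 kg, 58 kg left
truck 12: place 92 kg, 58 kg left
truck 13: place 82 kg, 68 kg left
13 trucks × 150 kg = 1950 kg; used 1102 kg; unused 848 kg.

848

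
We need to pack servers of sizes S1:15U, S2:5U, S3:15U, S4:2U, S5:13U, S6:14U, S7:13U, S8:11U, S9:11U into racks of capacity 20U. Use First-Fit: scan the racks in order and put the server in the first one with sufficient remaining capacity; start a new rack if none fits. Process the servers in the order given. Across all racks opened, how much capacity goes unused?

Put S1 (15U) in rack 1; 5U remain.
Put S2 (5U) in rack 1; 0U remain.
Put S3 (15U) in rack 2; 5U remain.
Put S4 (2U) in rack 2; 3U remain.
Put S5 (13U) in rack 3; 7U remain.
Put S6 (14U) in rack 4; 6U remain.
Put S7 (13U) in rack 5; 7U remain.
Put S8 (11U) in rack 6; 9U remain.
Put S9 (11U) in rack 7; 9U remain.
7 racks × 20U = 140U; used 99U; unused 41U.

41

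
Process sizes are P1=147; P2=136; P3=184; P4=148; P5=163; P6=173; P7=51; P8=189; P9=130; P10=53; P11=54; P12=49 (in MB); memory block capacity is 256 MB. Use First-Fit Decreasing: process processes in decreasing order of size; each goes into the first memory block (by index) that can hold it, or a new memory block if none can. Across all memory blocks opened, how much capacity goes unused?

571

Sorted descending: 189, 184, 173, 163, 148, 147, 136, 130, 54, 53, 51, 49.
189 MB → memory block 1 (remaining 67 MB)
184 MB → memory block 2 (remaining 72 MB)
173 MB → memory block 3 (remaining 83 MB)
163 MB → memory block 4 (remaining 93 MB)
148 MB → memory block 5 (remaining 108 MB)
147 MB → memory block 6 (remaining 109 MB)
136 MB → memory block 7 (remaining 120 MB)
130 MB → memory block 8 (remaining 126 MB)
54 MB → memory block 1 (remaining 13 MB)
53 MB → memory block 2 (remaining 19 MB)
51 MB → memory block 3 (remaining 32 MB)
49 MB → memory block 4 (remaining 44 MB)
8 memory blocks × 256 MB = 2048 MB; used 1477 MB; unused 571 MB.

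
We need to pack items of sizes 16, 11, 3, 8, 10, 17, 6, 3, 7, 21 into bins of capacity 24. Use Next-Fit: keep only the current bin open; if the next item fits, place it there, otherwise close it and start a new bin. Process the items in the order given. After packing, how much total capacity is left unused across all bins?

Put 16 in bin 1; 8 remain.
Put 11 in bin 2; 13 remain.
Put 3 in bin 2; 10 remain.
Put 8 in bin 2; 2 remain.
Put 10 in bin 3; 14 remain.
Put 17 in bin 4; 7 remain.
Put 6 in bin 4; 1 remain.
Put 3 in bin 5; 21 remain.
Put 7 in bin 5; 14 remain.
Put 21 in bin 6; 3 remain.
6 bins × 24 = 144; used 102; unused 42.

42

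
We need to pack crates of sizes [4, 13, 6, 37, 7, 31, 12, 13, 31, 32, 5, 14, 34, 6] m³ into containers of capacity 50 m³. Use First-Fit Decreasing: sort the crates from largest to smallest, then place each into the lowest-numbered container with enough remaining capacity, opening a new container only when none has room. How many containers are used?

Sorted descending: 37, 34, 32, 31, 31, 14, 13, 13, 12, 7, 6, 6, 5, 4.
container 1: place 37 m³, 13 m³ left
container 2: place 34 m³, 16 m³ left
container 3: place 32 m³, 18 m³ left
container 4: place 31 m³, 19 m³ left
container 5: place 31 m³, 19 m³ left
container 2: place 14 m³, 2 m³ left
container 1: place 13 m³, 0 m³ left
container 3: place 13 m³, 5 m³ left
container 4: place 12 m³, 7 m³ left
container 4: place 7 m³, 0 m³ left
container 5: place 6 m³, 13 m³ left
container 5: place 6 m³, 7 m³ left
container 3: place 5 m³, 0 m³ left
container 5: place 4 m³, 3 m³ left

5 containers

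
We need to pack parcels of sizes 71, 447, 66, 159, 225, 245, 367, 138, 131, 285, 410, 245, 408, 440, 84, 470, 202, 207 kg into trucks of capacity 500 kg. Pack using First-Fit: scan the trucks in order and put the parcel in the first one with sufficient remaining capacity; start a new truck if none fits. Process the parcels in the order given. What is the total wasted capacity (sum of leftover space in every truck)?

71 kg → truck 1 (remaining 429 kg)
447 kg → truck 2 (remaining 53 kg)
66 kg → truck 1 (remaining 363 kg)
159 kg → truck 1 (remaining 204 kg)
225 kg → truck 3 (remaining 275 kg)
245 kg → truck 3 (remaining 30 kg)
367 kg → truck 4 (remaining 133 kg)
138 kg → truck 1 (remaining 66 kg)
131 kg → truck 4 (remaining 2 kg)
285 kg → truck 5 (remaining 215 kg)
410 kg → truck 6 (remaining 90 kg)
245 kg → truck 7 (remaining 255 kg)
408 kg → truck 8 (remaining 92 kg)
440 kg → truck 9 (remaining 60 kg)
84 kg → truck 5 (remaining 131 kg)
470 kg → truck 10 (remaining 30 kg)
202 kg → truck 7 (remaining 53 kg)
207 kg → truck 11 (remaining 293 kg)
11 trucks × 500 kg = 5500 kg; used 4600 kg; unused 900 kg.

900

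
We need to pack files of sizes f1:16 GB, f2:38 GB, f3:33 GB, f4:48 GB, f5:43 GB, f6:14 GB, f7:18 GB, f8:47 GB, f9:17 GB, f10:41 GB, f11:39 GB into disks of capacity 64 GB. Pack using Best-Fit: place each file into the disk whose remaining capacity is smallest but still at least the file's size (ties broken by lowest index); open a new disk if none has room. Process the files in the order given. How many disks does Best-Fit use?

Put f1 (16 GB) in disk 1; 48 GB remain.
Put f2 (38 GB) in disk 1; 10 GB remain.
Put f3 (33 GB) in disk 2; 31 GB remain.
Put f4 (48 GB) in disk 3; 16 GB remain.
Put f5 (43 GB) in disk 4; 21 GB remain.
Put f6 (14 GB) in disk 3; 2 GB remain.
Put f7 (18 GB) in disk 4; 3 GB remain.
Put f8 (47 GB) in disk 5; 17 GB remain.
Put f9 (17 GB) in disk 5; 0 GB remain.
Put f10 (41 GB) in disk 6; 23 GB remain.
Put f11 (39 GB) in disk 7; 25 GB remain.

7 disks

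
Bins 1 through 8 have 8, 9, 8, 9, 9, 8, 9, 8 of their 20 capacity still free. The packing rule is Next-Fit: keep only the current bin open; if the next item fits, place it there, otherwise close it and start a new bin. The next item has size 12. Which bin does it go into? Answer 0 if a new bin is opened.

0

Next-Fit only looks at bin 8, which has 8 free.
12 does not fit, so a new bin is opened.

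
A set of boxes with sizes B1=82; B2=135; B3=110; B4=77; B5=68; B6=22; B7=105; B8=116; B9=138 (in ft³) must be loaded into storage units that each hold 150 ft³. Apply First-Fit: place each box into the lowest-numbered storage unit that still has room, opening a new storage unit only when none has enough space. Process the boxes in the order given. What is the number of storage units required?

storage unit 1: place B1 (82 ft³), 68 ft³ left
storage unit 2: place B2 (135 ft³), 15 ft³ left
storage unit 3: place B3 (110 ft³), 40 ft³ left
storage unit 4: place B4 (77 ft³), 73 ft³ left
storage unit 1: place B5 (68 ft³), 0 ft³ left
storage unit 3: place B6 (22 ft³), 18 ft³ left
storage unit 5: place B7 (105 ft³), 45 ft³ left
storage unit 6: place B8 (116 ft³), 34 ft³ left
storage unit 7: place B9 (138 ft³), 12 ft³ left
Final storage units: [82,68] [135] [110,22] [77] [105] [116] [138].

7 storage units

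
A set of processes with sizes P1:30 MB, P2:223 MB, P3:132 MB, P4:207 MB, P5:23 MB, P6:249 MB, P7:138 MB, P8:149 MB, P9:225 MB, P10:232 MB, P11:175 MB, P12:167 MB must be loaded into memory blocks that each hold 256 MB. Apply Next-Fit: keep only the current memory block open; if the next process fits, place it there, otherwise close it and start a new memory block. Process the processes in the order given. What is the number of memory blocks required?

P1 (30 MB) → memory block 1 (remaining 226 MB)
P2 (223 MB) → memory block 1 (remaining 3 MB)
P3 (132 MB) → memory block 2 (remaining 124 MB)
P4 (207 MB) → memory block 3 (remaining 49 MB)
P5 (23 MB) → memory block 3 (remaining 26 MB)
P6 (249 MB) → memory block 4 (remaining 7 MB)
P7 (138 MB) → memory block 5 (remaining 118 MB)
P8 (149 MB) → memory block 6 (remaining 107 MB)
P9 (225 MB) → memory block 7 (remaining 31 MB)
P10 (232 MB) → memory block 8 (remaining 24 MB)
P11 (175 MB) → memory block 9 (remaining 81 MB)
P12 (167 MB) → memory block 10 (remaining 89 MB)

10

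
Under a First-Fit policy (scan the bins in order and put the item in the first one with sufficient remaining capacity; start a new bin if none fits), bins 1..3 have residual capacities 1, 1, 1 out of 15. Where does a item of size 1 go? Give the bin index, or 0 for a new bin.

Bins with room: bin 1 (1), bin 2 (1), bin 3 (1).
The first with room is bin 1.

1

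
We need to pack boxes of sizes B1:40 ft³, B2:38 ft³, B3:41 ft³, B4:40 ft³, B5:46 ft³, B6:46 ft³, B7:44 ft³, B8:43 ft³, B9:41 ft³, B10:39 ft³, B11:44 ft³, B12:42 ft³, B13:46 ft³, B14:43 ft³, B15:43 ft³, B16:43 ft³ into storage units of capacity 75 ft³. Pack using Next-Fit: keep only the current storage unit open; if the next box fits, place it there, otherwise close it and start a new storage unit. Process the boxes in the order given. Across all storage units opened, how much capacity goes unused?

storage unit 1: place B1 (40 ft³), 35 ft³ left
storage unit 2: place B2 (38 ft³), 37 ft³ left
storage unit 3: place B3 (41 ft³), 34 ft³ left
storage unit 4: place B4 (40 ft³), 35 ft³ left
storage unit 5: place B5 (46 ft³), 29 ft³ left
storage unit 6: place B6 (46 ft³), 29 ft³ left
storage unit 7: place B7 (44 ft³), 31 ft³ left
storage unit 8: place B8 (43 ft³), 32 ft³ left
storage unit 9: place B9 (41 ft³), 34 ft³ left
storage unit 10: place B10 (39 ft³), 36 ft³ left
storage unit 11: place B11 (44 ft³), 31 ft³ left
storage unit 12: place B12 (42 ft³), 33 ft³ left
storage unit 13: place B13 (46 ft³), 29 ft³ left
storage unit 14: place B14 (43 ft³), 32 ft³ left
storage unit 15: place B15 (43 ft³), 32 ft³ left
storage unit 16: place B16 (43 ft³), 32 ft³ left
16 storage units × 75 ft³ = 1200 ft³; used 679 ft³; unused 521 ft³.

521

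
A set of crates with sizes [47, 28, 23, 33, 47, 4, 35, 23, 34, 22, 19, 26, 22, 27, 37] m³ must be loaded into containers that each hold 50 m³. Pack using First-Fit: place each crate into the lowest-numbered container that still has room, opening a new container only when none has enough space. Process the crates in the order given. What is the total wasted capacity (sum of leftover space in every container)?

container 1: place 47 m³, 3 m³ left
container 2: place 28 m³, 22 m³ left
container 3: place 23 m³, 27 m³ left
container 4: place 33 m³, 17 m³ left
container 5: place 47 m³, 3 m³ left
container 2: place 4 m³, 18 m³ left
container 6: place 35 m³, 15 m³ left
container 3: place 23 m³, 4 m³ left
container 7: place 34 m³, 16 m³ left
container 8: place 22 m³, 28 m³ left
container 8: place 19 m³, 9 m³ left
container 9: place 26 m³, 24 m³ left
container 9: place 22 m³, 2 m³ left
container 10: place 27 m³, 23 m³ left
container 11: place 37 m³, 13 m³ left
11 containers × 50 m³ = 550 m³; used 427 m³; unused 123 m³.

123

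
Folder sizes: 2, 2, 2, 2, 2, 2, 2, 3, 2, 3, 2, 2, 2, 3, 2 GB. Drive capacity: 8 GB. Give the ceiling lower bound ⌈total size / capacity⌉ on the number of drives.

5

Total size = 2 + 2 + 2 + 2 + 2 + 2 + 2 + 3 + 2 + 3 + 2 + 2 + 2 + 3 + 2 = 33 GB.
⌈33 / 8⌉ = 5.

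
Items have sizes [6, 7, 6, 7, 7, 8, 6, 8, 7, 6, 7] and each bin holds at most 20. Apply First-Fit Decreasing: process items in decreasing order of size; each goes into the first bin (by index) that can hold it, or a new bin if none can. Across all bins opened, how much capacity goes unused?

Sorted descending: 8, 8, 7, 7, 7, 7, 7, 6, 6, 6, 6.
8 → bin 1 (remaining 12)
8 → bin 1 (remaining 4)
7 → bin 2 (remaining 13)
7 → bin 2 (remaining 6)
7 → bin 3 (remaining 13)
7 → bin 3 (remaining 6)
7 → bin 4 (remaining 13)
6 → bin 2 (remaining 0)
6 → bin 3 (remaining 0)
6 → bin 4 (remaining 7)
6 → bin 4 (remaining 1)
4 bins × 20 = 80; used 75; unused 5.

5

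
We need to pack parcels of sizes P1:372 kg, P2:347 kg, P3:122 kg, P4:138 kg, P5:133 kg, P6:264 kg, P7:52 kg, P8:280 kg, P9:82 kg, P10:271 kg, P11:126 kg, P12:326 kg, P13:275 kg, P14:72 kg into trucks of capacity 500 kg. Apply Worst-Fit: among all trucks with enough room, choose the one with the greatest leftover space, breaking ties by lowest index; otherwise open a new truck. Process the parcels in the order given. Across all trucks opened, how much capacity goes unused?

Put P1 (372 kg) in truck 1; 128 kg remain.
Put P2 (347 kg) in truck 2; 153 kg remain.
Put P3 (122 kg) in truck 2; 31 kg remain.
Put P4 (138 kg) in truck 3; 362 kg remain.
Put P5 (133 kg) in truck 3; 229 kg remain.
Put P6 (264 kg) in truck 4; 236 kg remain.
Put P7 (52 kg) in truck 4; 184 kg remain.
Put P8 (280 kg) in truck 5; 220 kg remain.
Put P9 (82 kg) in truck 3; 147 kg remain.
Put P10 (271 kg) in truck 6; 229 kg remain.
Put P11 (126 kg) in truck 6; 103 kg remain.
Put P12 (326 kg) in truck 7; 174 kg remain.
Put P13 (275 kg) in truck 8; 225 kg remain.
Put P14 (72 kg) in truck 8; 153 kg remain.
8 trucks × 500 kg = 4000 kg; used 2860 kg; unused 1140 kg.

1140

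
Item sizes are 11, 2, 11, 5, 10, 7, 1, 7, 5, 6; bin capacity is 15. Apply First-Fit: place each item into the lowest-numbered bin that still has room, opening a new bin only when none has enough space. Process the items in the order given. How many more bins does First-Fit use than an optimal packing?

First-Fit: [11,2,1] [11] [5,10] [7,7] [5,6] → 5 bins.
Total size 65; any packing needs at least ⌈65/15⌉ = 5 bins.
So 5 is already optimal.

0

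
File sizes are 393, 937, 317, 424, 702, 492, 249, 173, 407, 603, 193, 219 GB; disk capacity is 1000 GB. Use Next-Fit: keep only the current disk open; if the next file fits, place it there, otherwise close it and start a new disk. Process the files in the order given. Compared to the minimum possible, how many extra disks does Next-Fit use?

2

Next-Fit: [393] [937] [317,424] [702] [492,249,173] [407] [603,193] [219] → 8 disks.
Total size 5109 GB; any packing needs at least ⌈5109/1000⌉ = 6 disks.
An optimal packing achieves that bound: [937] [702,249] [603,393] [492,424] [407,317,219] [193,173] → 6 disks.
Excess: 8 − 6 = 2.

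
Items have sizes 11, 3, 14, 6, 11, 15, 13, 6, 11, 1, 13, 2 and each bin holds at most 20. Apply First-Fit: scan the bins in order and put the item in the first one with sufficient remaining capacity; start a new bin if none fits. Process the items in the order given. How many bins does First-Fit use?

7

Put 11 in bin 1; 9 remain.
Put 3 in bin 1; 6 remain.
Put 14 in bin 2; 6 remain.
Put 6 in bin 1; 0 remain.
Put 11 in bin 3; 9 remain.
Put 15 in bin 4; 5 remain.
Put 13 in bin 5; 7 remain.
Put 6 in bin 2; 0 remain.
Put 11 in bin 6; 9 remain.
Put 1 in bin 3; 8 remain.
Put 13 in bin 7; 7 remain.
Put 2 in bin 3; 6 remain.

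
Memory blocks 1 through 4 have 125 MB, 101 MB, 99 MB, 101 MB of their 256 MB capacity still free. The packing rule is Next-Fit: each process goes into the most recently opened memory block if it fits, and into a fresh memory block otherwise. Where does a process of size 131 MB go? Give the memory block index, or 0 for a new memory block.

0

Next-Fit only looks at memory block 4, which has 101 MB free.
131 MB does not fit, so a new memory block is opened.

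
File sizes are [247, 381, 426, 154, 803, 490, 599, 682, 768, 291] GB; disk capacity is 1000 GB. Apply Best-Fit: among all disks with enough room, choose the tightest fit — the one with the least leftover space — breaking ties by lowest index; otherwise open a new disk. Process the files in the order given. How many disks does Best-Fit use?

6

Put 247 GB in disk 1; 753 GB remain.
Put 381 GB in disk 1; 372 GB remain.
Put 426 GB in disk 2; 574 GB remain.
Put 154 GB in disk 1; 218 GB remain.
Put 803 GB in disk 3; 197 GB remain.
Put 490 GB in disk 2; 84 GB remain.
Put 599 GB in disk 4; 401 GB remain.
Put 682 GB in disk 5; 318 GB remain.
Put 768 GB in disk 6; 232 GB remain.
Put 291 GB in disk 5; 27 GB remain.
Final disks: [247,381,154] [426,490] [803] [599] [682,291] [768].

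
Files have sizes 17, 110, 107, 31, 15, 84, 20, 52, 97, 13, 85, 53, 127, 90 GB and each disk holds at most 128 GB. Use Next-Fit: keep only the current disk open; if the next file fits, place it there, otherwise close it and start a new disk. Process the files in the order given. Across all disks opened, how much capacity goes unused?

379

disk 1: place 17 GB, 111 GB left
disk 1: place 110 GB, 1 GB left
disk 2: place 107 GB, 21 GB left
disk 3: place 31 GB, 97 GB left
disk 3: place 15 GB, 82 GB left
disk 4: place 84 GB, 44 GB left
disk 4: place 20 GB, 24 GB left
disk 5: place 52 GB, 76 GB left
disk 6: place 97 GB, 31 GB left
disk 6: place 13 GB, 18 GB left
disk 7: place 85 GB, 43 GB left
disk 8: place 53 GB, 75 GB left
disk 9: place 127 GB, 1 GB left
disk 10: place 90 GB, 38 GB left
10 disks × 128 GB = 1280 GB; used 901 GB; unused 379 GB.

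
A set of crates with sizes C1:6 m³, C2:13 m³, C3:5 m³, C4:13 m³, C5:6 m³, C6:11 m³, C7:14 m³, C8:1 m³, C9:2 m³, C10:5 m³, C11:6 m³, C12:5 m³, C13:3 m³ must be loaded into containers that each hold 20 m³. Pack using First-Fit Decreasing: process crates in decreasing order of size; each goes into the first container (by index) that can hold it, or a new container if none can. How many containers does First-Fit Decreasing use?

5 containers

Sorted descending: 14, 13, 13, 11, 6, 6, 6, 5, 5, 5, 3, 2, 1.
container 1: place 14 m³, 6 m³ left
container 2: place 13 m³, 7 m³ left
container 3: place 13 m³, 7 m³ left
container 4: place 11 m³, 9 m³ left
container 1: place 6 m³, 0 m³ left
container 2: place 6 m³, 1 m³ left
container 3: place 6 m³, 1 m³ left
container 4: place 5 m³, 4 m³ left
container 5: place 5 m³, 15 m³ left
container 5: place 5 m³, 10 m³ left
container 4: place 3 m³, 1 m³ left
container 5: place 2 m³, 8 m³ left
container 2: place 1 m³, 0 m³ left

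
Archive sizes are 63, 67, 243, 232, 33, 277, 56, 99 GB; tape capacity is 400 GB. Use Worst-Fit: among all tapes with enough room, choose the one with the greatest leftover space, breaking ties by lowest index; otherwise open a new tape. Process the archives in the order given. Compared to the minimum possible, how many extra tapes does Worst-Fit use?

0

Worst-Fit: [63,67,243] [232,33,56] [277,99] → 3 tapes.
Total size 1070 GB; any packing needs at least ⌈1070/400⌉ = 3 tapes.
So 3 is already optimal.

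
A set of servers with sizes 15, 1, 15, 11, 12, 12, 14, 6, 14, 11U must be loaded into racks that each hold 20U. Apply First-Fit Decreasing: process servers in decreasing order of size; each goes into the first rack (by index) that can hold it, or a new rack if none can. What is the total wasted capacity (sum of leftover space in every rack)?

49

Sorted descending: 15, 15, 14, 14, 12, 12, 11, 11, 6, 1.
15U → rack 1 (remaining 5U)
15U → rack 2 (remaining 5U)
14U → rack 3 (remaining 6U)
14U → rack 4 (remaining 6U)
12U → rack 5 (remaining 8U)
12U → rack 6 (remaining 8U)
11U → rack 7 (remaining 9U)
11U → rack 8 (remaining 9U)
6U → rack 3 (remaining 0U)
1U → rack 1 (remaining 4U)
8 racks × 20U = 160U; used 111U; unused 49U.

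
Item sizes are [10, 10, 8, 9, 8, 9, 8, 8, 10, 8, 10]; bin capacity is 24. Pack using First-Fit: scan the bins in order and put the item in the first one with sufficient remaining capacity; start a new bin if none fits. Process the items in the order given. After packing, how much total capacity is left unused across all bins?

22

bin 1: place 10, 14 left
bin 1: place 10, 4 left
bin 2: place 8, 16 left
bin 2: place 9, 7 left
bin 3: place 8, 16 left
bin 3: place 9, 7 left
bin 4: place 8, 16 left
bin 4: place 8, 8 left
bin 5: place 10, 14 left
bin 4: place 8, 0 left
bin 5: place 10, 4 left
5 bins × 24 = 120; used 98; unused 22.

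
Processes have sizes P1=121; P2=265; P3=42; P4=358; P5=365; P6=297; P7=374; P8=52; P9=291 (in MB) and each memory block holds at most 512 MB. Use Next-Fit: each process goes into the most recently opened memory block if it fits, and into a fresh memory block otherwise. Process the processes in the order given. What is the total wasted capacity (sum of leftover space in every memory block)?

907

memory block 1: place P1 (121 MB), 391 MB left
memory block 1: place P2 (265 MB), 126 MB left
memory block 1: place P3 (42 MB), 84 MB left
memory block 2: place P4 (358 MB), 154 MB left
memory block 3: place P5 (365 MB), 147 MB left
memory block 4: place P6 (297 MB), 215 MB left
memory block 5: place P7 (374 MB), 138 MB left
memory block 5: place P8 (52 MB), 86 MB left
memory block 6: place P9 (291 MB), 221 MB left
6 memory blocks × 512 MB = 3072 MB; used 2165 MB; unused 907 MB.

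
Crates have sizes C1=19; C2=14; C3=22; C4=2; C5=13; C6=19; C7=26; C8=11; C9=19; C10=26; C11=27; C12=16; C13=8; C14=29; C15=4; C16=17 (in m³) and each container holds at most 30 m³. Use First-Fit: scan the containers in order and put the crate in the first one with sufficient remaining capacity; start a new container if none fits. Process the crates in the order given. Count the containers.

11

C1 (19 m³) → container 1 (remaining 11 m³)
C2 (14 m³) → container 2 (remaining 16 m³)
C3 (22 m³) → container 3 (remaining 8 m³)
C4 (2 m³) → container 1 (remaining 9 m³)
C5 (13 m³) → container 2 (remaining 3 m³)
C6 (19 m³) → container 4 (remaining 11 m³)
C7 (26 m³) → container 5 (remaining 4 m³)
C8 (11 m³) → container 4 (remaining 0 m³)
C9 (19 m³) → container 6 (remaining 11 m³)
C10 (26 m³) → container 7 (remaining 4 m³)
C11 (27 m³) → container 8 (remaining 3 m³)
C12 (16 m³) → container 9 (remaining 14 m³)
C13 (8 m³) → container 1 (remaining 1 m³)
C14 (29 m³) → container 10 (remaining 1 m³)
C15 (4 m³) → container 3 (remaining 4 m³)
C16 (17 m³) → container 11 (remaining 13 m³)
Final containers: [19,2,8] [14,13] [22,4] [19,11] [26] [19] [26] [27] [16] [29] [17].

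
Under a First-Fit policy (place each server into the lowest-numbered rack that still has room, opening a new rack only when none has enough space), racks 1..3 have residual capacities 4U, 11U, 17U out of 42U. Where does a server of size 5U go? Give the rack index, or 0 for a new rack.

Racks with room: rack 2 (11U), rack 3 (17U).
The first with room is rack 2.

2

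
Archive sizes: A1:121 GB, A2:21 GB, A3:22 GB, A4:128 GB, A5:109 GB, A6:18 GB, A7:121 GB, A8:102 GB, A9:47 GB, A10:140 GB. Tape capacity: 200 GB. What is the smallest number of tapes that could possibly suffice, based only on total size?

5 tapes

Total size = 121 + 21 + 22 + 128 + 109 + 18 + 121 + 102 + 47 + 140 = 829 GB.
⌈829 / 200⌉ = 5.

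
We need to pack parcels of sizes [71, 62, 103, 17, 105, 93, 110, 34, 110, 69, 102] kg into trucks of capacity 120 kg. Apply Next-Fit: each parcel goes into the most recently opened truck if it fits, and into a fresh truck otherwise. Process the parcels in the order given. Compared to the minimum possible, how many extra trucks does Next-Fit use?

Next-Fit: [71] [62] [103,17] [105] [93] [110] [34] [110] [69] [102] → 10 trucks.
9 parcels exceed 60 kg (half the capacity), and no two of those can share a truck, so at least 9 trucks are needed.
An optimal packing achieves that bound: [110] [110] [105] [103,17] [102] [93] [71,34] [69] [62] → 9 trucks.
Excess: 10 − 9 = 1.

1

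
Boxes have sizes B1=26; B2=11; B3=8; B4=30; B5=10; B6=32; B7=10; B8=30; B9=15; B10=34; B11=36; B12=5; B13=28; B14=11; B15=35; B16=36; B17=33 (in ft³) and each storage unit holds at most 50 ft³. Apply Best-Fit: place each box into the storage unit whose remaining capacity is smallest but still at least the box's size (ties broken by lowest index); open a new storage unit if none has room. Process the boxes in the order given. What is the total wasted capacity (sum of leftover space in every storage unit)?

storage unit 1: place B1 (26 ft³), 24 ft³ left
storage unit 1: place B2 (11 ft³), 13 ft³ left
storage unit 1: place B3 (8 ft³), 5 ft³ left
storage unit 2: place B4 (30 ft³), 20 ft³ left
storage unit 2: place B5 (10 ft³), 10 ft³ left
storage unit 3: place B6 (32 ft³), 18 ft³ left
storage unit 2: place B7 (10 ft³), 0 ft³ left
storage unit 4: place B8 (30 ft³), 20 ft³ left
storage unit 3: place B9 (15 ft³), 3 ft³ left
storage unit 5: place B10 (34 ft³), 16 ft³ left
storage unit 6: place B11 (36 ft³), 14 ft³ left
storage unit 1: place B12 (5 ft³), 0 ft³ left
storage unit 7: place B13 (28 ft³), 22 ft³ left
storage unit 6: place B14 (11 ft³), 3 ft³ left
storage unit 8: place B15 (35 ft³), 15 ft³ left
storage unit 9: place B16 (36 ft³), 14 ft³ left
storage unit 10: place B17 (33 ft³), 17 ft³ left
10 storage units × 50 ft³ = 500 ft³; used 390 ft³; unused 110 ft³.

110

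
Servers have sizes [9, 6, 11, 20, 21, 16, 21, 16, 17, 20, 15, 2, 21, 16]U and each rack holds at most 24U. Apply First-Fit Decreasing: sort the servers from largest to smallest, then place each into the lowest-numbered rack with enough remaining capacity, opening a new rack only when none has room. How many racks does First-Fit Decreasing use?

11

Sorted descending: 21, 21, 21, 20, 20, 17, 16, 16, 16, 15, 11, 9, 6, 2.
21U → rack 1 (remaining 3U)
21U → rack 2 (remaining 3U)
21U → rack 3 (remaining 3U)
20U → rack 4 (remaining 4U)
20U → rack 5 (remaining 4U)
17U → rack 6 (remaining 7U)
16U → rack 7 (remaining 8U)
16U → rack 8 (remaining 8U)
16U → rack 9 (remaining 8U)
15U → rack 10 (remaining 9U)
11U → rack 11 (remaining 13U)
9U → rack 10 (remaining 0U)
6U → rack 6 (remaining 1U)
2U → rack 1 (remaining 1U)
Final racks: [21,2] [21] [21] [20] [20] [17,6] [16] [16] [16] [15,9] [11].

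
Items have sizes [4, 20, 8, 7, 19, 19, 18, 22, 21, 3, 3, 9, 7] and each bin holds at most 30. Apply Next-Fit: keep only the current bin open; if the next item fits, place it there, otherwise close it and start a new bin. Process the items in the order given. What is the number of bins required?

8 bins

Put 4 in bin 1; 26 remain.
Put 20 in bin 1; 6 remain.
Put 8 in bin 2; 22 remain.
Put 7 in bin 2; 15 remain.
Put 19 in bin 3; 11 remain.
Put 19 in bin 4; 11 remain.
Put 18 in bin 5; 12 remain.
Put 22 in bin 6; 8 remain.
Put 21 in bin 7; 9 remain.
Put 3 in bin 7; 6 remain.
Put 3 in bin 7; 3 remain.
Put 9 in bin 8; 21 remain.
Put 7 in bin 8; 14 remain.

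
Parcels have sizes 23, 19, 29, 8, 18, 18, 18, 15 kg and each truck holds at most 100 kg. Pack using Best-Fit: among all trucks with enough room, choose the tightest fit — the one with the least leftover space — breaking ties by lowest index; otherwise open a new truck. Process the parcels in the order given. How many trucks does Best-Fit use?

2

truck 1: place 23 kg, 77 kg left
truck 1: place 19 kg, 58 kg left
truck 1: place 29 kg, 29 kg left
truck 1: place 8 kg, 21 kg left
truck 1: place 18 kg, 3 kg left
truck 2: place 18 kg, 82 kg left
truck 2: place 18 kg, 64 kg left
truck 2: place 15 kg, 49 kg left
Final trucks: [23,19,29,8,18] [18,18,15].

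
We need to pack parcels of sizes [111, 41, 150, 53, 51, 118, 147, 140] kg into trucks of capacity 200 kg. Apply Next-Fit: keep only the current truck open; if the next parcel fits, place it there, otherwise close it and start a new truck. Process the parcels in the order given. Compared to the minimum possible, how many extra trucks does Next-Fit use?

Next-Fit: [111,41] [150] [53,51] [118] [147] [140] → 6 trucks.
Total size 811 kg; any packing needs at least ⌈811/200⌉ = 5 trucks.
An optimal packing achieves that bound: [150,41] [147,53] [140,51] [118] [111] → 5 trucks.
Excess: 6 − 5 = 1.

1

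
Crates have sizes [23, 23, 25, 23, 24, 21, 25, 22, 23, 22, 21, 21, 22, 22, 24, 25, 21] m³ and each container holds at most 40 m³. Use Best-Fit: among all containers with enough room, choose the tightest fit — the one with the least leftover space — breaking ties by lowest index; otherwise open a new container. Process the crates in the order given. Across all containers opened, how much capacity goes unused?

container 1: place 23 m³, 17 m³ left
container 2: place 23 m³, 17 m³ left
container 3: place 25 m³, 15 m³ left
container 4: place 23 m³, 17 m³ left
container 5: place 24 m³, 16 m³ left
container 6: place 21 m³, 19 m³ left
container 7: place 25 m³, 15 m³ left
container 8: place 22 m³, 18 m³ left
container 9: place 23 m³, 17 m³ left
container 10: place 22 m³, 18 m³ left
container 11: place 21 m³, 19 m³ left
container 12: place 21 m³, 19 m³ left
container 13: place 22 m³, 18 m³ left
container 14: place 22 m³, 18 m³ left
container 15: place 24 m³, 16 m³ left
container 16: place 25 m³, 15 m³ left
container 17: place 21 m³, 19 m³ left
17 containers × 40 m³ = 680 m³; used 387 m³; unused 293 m³.

293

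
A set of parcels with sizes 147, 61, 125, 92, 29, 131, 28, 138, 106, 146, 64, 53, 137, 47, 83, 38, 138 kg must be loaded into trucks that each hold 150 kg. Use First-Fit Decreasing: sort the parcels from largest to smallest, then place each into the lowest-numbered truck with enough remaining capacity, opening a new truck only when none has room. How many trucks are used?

12 trucks

Sorted descending: 147, 146, 138, 138, 137, 131, 125, 106, 92, 83, 64, 61, 53, 47, 38, 29, 28.
147 kg → truck 1 (remaining 3 kg)
146 kg → truck 2 (remaining 4 kg)
138 kg → truck 3 (remaining 12 kg)
138 kg → truck 4 (remaining 12 kg)
137 kg → truck 5 (remaining 13 kg)
131 kg → truck 6 (remaining 19 kg)
125 kg → truck 7 (remaining 25 kg)
106 kg → truck 8 (remaining 44 kg)
92 kg → truck 9 (remaining 58 kg)
83 kg → truck 10 (remaining 67 kg)
64 kg → truck 10 (remaining 3 kg)
61 kg → truck 11 (remaining 89 kg)
53 kg → truck 9 (remaining 5 kg)
47 kg → truck 11 (remaining 42 kg)
38 kg → truck 8 (remaining 6 kg)
29 kg → truck 11 (remaining 13 kg)
28 kg → truck 12 (remaining 122 kg)
Final trucks: [147] [146] [138] [138] [137] [131] [125] [106,38] [92,53] [83,64] [61,47,29] [28].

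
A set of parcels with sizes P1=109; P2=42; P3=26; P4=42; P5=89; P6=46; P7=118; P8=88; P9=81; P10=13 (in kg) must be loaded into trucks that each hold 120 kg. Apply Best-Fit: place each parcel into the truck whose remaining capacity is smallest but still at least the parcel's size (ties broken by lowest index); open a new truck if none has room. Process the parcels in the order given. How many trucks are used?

truck 1: place P1 (109 kg), 11 kg left
truck 2: place P2 (42 kg), 78 kg left
truck 2: place P3 (26 kg), 52 kg left
truck 2: place P4 (42 kg), 10 kg left
truck 3: place P5 (89 kg), 31 kg left
truck 4: place P6 (46 kg), 74 kg left
truck 5: place P7 (118 kg), 2 kg left
truck 6: place P8 (88 kg), 32 kg left
truck 7: place P9 (81 kg), 39 kg left
truck 3: place P10 (13 kg), 18 kg left

7 trucks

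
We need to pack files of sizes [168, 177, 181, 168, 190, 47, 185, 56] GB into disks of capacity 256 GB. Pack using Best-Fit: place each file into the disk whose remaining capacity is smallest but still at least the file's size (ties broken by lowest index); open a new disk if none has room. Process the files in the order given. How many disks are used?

Put 168 GB in disk 1; 88 GB remain.
Put 177 GB in disk 2; 79 GB remain.
Put 181 GB in disk 3; 75 GB remain.
Put 168 GB in disk 4; 88 GB remain.
Put 190 GB in disk 5; 66 GB remain.
Put 47 GB in disk 5; 19 GB remain.
Put 185 GB in disk 6; 71 GB remain.
Put 56 GB in disk 6; 15 GB remain.

6 disks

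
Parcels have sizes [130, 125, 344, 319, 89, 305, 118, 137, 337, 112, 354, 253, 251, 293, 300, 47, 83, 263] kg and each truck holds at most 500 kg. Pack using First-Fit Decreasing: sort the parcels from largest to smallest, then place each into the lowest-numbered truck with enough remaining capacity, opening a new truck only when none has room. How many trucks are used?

Sorted descending: 354, 344, 337, 319, 305, 300, 293, 263, 253, 251, 137, 130, 125, 118, 112, 89, 83, 47.
354 kg → truck 1 (remaining 146 kg)
344 kg → truck 2 (remaining 156 kg)
337 kg → truck 3 (remaining 163 kg)
319 kg → truck 4 (remaining 181 kg)
305 kg → truck 5 (remaining 195 kg)
300 kg → truck 6 (remaining 200 kg)
293 kg → truck 7 (remaining 207 kg)
263 kg → truck 8 (remaining 237 kg)
253 kg → truck 9 (remaining 247 kg)
251 kg → truck 10 (remaining 249 kg)
137 kg → truck 1 (remaining 9 kg)
130 kg → truck 2 (remaining 26 kg)
125 kg → truck 3 (remaining 38 kg)
118 kg → truck 4 (remaining 63 kg)
112 kg → truck 5 (remaining 83 kg)
89 kg → truck 6 (remaining 111 kg)
83 kg → truck 5 (remaining 0 kg)
47 kg → truck 4 (remaining 16 kg)

10 trucks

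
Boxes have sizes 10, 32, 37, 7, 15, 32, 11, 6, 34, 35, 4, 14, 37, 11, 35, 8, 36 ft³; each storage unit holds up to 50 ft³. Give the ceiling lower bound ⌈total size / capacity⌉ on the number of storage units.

8

Total size = 10 + 32 + 37 + 7 + 15 + 32 + 11 + 6 + 34 + 35 + 4 + 14 + 37 + 11 + 35 + 8 + 36 = 364 ft³.
⌈364 / 50⌉ = 8.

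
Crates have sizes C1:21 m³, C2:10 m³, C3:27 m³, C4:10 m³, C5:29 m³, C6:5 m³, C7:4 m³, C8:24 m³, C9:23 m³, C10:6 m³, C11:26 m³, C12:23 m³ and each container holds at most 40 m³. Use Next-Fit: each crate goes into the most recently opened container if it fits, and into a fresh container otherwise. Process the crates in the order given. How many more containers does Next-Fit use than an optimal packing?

Next-Fit: [21,10] [27,10] [29,5,4] [24] [23,6] [26] [23] → 7 containers.
7 crates exceed 20 m³ (half the capacity), and no two of those can share a container, so at least 7 containers are needed.
So 7 is already optimal.

0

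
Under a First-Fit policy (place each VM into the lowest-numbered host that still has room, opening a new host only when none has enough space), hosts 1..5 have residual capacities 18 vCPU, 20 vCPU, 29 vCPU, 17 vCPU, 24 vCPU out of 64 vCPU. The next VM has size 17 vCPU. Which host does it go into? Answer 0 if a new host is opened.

1

Hosts with room: host 1 (18 vCPU), host 2 (20 vCPU), host 3 (29 vCPU), host 4 (17 vCPU), host 5 (24 vCPU).
The first with room is host 1.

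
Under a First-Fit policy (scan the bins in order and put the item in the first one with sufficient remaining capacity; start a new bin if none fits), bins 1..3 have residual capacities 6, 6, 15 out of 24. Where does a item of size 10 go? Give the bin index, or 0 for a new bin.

3

Bins with room: bin 3 (15).
The first with room is bin 3.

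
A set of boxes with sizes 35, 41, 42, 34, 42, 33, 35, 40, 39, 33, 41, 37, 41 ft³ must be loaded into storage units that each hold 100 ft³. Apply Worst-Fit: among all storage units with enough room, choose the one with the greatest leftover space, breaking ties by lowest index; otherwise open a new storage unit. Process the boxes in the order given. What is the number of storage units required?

7 storage units

35 ft³ → storage unit 1 (remaining 65 ft³)
41 ft³ → storage unit 1 (remaining 24 ft³)
42 ft³ → storage unit 2 (remaining 58 ft³)
34 ft³ → storage unit 2 (remaining 24 ft³)
42 ft³ → storage unit 3 (remaining 58 ft³)
33 ft³ → storage unit 3 (remaining 25 ft³)
35 ft³ → storage unit 4 (remaining 65 ft³)
40 ft³ → storage unit 4 (remaining 25 ft³)
39 ft³ → storage unit 5 (remaining 61 ft³)
33 ft³ → storage unit 5 (remaining 28 ft³)
41 ft³ → storage unit 6 (remaining 59 ft³)
37 ft³ → storage unit 6 (remaining 22 ft³)
41 ft³ → storage unit 7 (remaining 59 ft³)
Final storage units: [35,41] [42,34] [42,33] [35,40] [39,33] [41,37] [41].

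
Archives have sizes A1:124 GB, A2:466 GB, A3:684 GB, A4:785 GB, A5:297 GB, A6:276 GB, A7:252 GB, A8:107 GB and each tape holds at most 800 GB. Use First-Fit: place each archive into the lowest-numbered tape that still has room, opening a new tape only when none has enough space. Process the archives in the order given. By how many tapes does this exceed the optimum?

First-Fit: [124,466,107] [684] [785] [297,276] [252] → 5 tapes.
Total size 2991 GB; any packing needs at least ⌈2991/800⌉ = 4 tapes.
An optimal packing achieves that bound: [785] [684,107] [466,297] [276,252,124] → 4 tapes.
Excess: 5 − 4 = 1.

1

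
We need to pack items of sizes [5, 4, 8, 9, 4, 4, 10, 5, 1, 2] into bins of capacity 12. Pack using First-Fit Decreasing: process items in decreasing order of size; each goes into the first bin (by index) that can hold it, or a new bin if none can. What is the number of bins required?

5 bins

Sorted descending: 10, 9, 8, 5, 5, 4, 4, 4, 2, 1.
10 → bin 1 (remaining 2)
9 → bin 2 (remaining 3)
8 → bin 3 (remaining 4)
5 → bin 4 (remaining 7)
5 → bin 4 (remaining 2)
4 → bin 3 (remaining 0)
4 → bin 5 (remaining 8)
4 → bin 5 (remaining 4)
2 → bin 1 (remaining 0)
1 → bin 2 (remaining 2)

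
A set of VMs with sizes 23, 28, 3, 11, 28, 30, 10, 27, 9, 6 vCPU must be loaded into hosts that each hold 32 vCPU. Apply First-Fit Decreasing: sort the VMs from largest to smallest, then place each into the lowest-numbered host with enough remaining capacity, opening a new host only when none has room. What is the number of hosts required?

Sorted descending: 30, 28, 28, 27, 23, 11, 10, 9, 6, 3.
Put 30 vCPU in host 1; 2 vCPU remain.
Put 28 vCPU in host 2; 4 vCPU remain.
Put 28 vCPU in host 3; 4 vCPU remain.
Put 27 vCPU in host 4; 5 vCPU remain.
Put 23 vCPU in host 5; 9 vCPU remain.
Put 11 vCPU in host 6; 21 vCPU remain.
Put 10 vCPU in host 6; 11 vCPU remain.
Put 9 vCPU in host 5; 0 vCPU remain.
Put 6 vCPU in host 6; 5 vCPU remain.
Put 3 vCPU in host 2; 1 vCPU remain.

6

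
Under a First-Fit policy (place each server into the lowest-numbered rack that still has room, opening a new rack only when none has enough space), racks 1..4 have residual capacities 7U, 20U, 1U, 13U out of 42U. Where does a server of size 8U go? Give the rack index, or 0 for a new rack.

Racks with room: rack 2 (20U), rack 4 (13U).
The first with room is rack 2.

2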